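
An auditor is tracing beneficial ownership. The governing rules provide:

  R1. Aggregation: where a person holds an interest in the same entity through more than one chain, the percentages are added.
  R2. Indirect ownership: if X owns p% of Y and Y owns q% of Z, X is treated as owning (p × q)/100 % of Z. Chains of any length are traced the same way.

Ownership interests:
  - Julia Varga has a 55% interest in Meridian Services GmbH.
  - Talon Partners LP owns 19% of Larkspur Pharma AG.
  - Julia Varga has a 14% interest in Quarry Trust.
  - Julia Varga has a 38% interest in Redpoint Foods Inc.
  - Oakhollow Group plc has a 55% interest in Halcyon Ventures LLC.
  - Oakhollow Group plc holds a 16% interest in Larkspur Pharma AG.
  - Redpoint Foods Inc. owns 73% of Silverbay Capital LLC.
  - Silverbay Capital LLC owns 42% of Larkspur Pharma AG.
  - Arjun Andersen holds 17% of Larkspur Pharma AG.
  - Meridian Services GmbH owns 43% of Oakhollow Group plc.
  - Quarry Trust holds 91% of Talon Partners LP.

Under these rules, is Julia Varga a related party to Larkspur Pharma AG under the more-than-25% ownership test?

Chain via Quarry Trust → Talon Partners LP (R2): 14% × 91% × 19% = 2.4206% of Larkspur Pharma AG.
Chain via Meridian Services GmbH → Oakhollow Group plc (R2): 55% × 43% × 16% = 3.784% of Larkspur Pharma AG.
Chain via Redpoint Foods Inc. → Silverbay Capital LLC (R2): 38% × 73% × 42% = 11.6508% of Larkspur Pharma AG.
Aggregating (R1): 2.4206% + 3.784% + 11.6508% = 17.8554%.
17.8554% does not exceed the 25% threshold, so Julia is not a related party to Larkspur Pharma AG.

No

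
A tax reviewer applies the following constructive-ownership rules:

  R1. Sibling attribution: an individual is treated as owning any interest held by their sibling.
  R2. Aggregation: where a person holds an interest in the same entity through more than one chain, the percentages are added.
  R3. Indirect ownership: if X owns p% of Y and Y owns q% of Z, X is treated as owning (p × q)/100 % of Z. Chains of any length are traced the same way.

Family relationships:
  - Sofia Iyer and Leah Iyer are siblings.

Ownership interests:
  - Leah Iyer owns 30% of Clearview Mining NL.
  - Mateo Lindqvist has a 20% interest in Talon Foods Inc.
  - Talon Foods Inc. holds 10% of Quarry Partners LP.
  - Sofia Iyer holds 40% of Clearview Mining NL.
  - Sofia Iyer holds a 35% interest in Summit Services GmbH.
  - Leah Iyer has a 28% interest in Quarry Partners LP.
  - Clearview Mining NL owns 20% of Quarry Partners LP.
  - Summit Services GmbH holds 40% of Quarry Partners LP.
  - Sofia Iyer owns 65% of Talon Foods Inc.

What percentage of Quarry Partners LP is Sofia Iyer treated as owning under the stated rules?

By sibling attribution (R1), Sofia Iyer is treated as also owning Leah Iyer's interest in Clearview Mining NL, giving 40% + 30% = 70%.
By sibling attribution (R1), Sofia Iyer is treated as owning Leah Iyer's 28% interest in Quarry Partners LP.
Chain via Talon Foods Inc. (R3): 65% × 10% = 6.5% of Quarry Partners LP.
Chain via Summit Services GmbH (R3): 35% × 40% = 14% of Quarry Partners LP.
Chain via Clearview Mining NL (R3): 70% × 20% = 14% of Quarry Partners LP.
Direct interest in Quarry Partners LP: 28%.
Aggregating (R2): 6.5% + 14% + 14% + 28% = 62.5%.

62.5%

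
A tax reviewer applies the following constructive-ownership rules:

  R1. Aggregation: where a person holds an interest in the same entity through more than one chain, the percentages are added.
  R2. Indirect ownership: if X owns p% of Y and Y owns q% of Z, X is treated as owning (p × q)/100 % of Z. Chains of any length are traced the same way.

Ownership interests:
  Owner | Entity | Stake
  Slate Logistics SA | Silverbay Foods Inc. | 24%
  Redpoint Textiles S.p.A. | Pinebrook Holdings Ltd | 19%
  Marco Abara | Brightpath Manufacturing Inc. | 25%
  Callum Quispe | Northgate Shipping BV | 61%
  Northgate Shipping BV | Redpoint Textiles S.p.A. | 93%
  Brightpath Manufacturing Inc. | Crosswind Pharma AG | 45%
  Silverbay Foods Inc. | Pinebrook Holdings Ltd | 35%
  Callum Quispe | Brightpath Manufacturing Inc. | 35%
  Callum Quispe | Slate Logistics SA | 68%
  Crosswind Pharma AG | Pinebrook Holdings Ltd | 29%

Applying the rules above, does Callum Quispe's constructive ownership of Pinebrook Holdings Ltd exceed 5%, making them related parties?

Chain via Brightpath Manufacturing Inc. → Crosswind Pharma AG (R2): 35% × 45% × 29% = 4.5675% of Pinebrook Holdings Ltd.
Chain via Slate Logistics SA → Silverbay Foods Inc. (R2): 68% × 24% × 35% = 5.712% of Pinebrook Holdings Ltd.
Chain via Northgate Shipping BV → Redpoint Textiles S.p.A. (R2): 61% × 93% × 19% = 10.7787% of Pinebrook Holdings Ltd.
Aggregating (R1): 4.5675% + 5.712% + 10.7787% = 21.0582%.
21.0582% exceeds the 5% threshold, so Callum is a related party to Pinebrook Holdings Ltd.

Yes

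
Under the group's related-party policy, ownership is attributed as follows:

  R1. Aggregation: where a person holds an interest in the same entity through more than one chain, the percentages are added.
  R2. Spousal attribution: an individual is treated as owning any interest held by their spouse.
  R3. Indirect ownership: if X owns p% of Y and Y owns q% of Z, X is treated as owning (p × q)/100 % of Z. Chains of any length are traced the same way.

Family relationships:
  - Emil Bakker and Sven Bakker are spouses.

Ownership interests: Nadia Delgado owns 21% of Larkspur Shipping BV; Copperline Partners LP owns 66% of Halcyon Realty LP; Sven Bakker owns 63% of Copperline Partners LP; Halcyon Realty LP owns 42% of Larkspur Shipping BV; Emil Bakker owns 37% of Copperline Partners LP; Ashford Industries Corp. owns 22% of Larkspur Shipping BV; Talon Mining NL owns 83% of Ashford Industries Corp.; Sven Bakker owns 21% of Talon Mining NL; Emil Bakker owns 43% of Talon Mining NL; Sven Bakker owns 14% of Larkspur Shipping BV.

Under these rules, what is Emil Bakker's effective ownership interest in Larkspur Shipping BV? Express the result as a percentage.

By spousal attribution (R2), Emil Bakker is treated as also owning Sven Bakker's interest in Talon Mining NL, giving 43% + 21% = 64%.
By spousal attribution (R2), Emil Bakker is treated as also owning Sven Bakker's interest in Copperline Partners LP, giving 37% + 63% = 100%.
By spousal attribution (R2), Emil Bakker is treated as owning Sven Bakker's 14% interest in Larkspur Shipping BV.
Chain via Talon Mining NL → Ashford Industries Corp. (R3): 64% × 83% × 22% = 11.6864% of Larkspur Shipping BV.
Chain via Copperline Partners LP → Halcyon Realty LP (R3): 100% × 66% × 42% = 27.72% of Larkspur Shipping BV.
Direct interest in Larkspur Shipping BV: 14%.
Aggregating (R1): 11.6864% + 27.72% + 14% = 53.4064%.

53.4064%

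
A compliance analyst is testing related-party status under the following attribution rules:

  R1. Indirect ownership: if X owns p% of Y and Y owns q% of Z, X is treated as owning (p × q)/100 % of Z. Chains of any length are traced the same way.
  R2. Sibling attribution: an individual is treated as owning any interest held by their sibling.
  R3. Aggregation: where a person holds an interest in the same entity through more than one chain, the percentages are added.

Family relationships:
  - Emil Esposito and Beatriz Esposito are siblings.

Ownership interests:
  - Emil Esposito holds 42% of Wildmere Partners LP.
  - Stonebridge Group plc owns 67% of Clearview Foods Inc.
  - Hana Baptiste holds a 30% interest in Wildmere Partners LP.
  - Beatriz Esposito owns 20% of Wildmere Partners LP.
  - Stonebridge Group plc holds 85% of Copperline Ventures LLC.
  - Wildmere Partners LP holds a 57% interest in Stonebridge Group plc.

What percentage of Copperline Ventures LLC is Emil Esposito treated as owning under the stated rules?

30.039%

By sibling attribution (R2), Emil Esposito is treated as also owning Beatriz Esposito's interest in Wildmere Partners LP, giving 42% + 20% = 62%.
Chain via Wildmere Partners LP → Stonebridge Group plc (R1): 62% × 57% × 85% = 30.039% of Copperline Ventures LLC.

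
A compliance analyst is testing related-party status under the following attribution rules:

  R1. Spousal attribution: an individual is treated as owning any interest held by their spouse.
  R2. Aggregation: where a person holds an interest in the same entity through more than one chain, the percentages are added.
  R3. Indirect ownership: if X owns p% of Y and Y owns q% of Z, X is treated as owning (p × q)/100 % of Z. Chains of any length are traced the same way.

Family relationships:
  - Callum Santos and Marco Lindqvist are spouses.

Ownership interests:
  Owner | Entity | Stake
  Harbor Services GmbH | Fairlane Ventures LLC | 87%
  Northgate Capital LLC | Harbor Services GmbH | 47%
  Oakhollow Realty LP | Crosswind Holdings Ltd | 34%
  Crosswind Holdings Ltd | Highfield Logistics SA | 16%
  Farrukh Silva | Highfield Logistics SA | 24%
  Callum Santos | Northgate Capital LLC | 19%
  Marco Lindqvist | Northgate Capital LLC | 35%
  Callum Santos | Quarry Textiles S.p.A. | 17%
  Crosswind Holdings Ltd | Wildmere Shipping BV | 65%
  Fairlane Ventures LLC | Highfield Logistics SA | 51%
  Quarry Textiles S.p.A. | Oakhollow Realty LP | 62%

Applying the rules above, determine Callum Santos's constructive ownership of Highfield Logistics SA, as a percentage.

11.834482%

By spousal attribution (R1), Callum Santos is treated as also owning Marco Lindqvist's interest in Northgate Capital LLC, giving 19% + 35% = 54%.
Chain via Quarry Textiles S.p.A. → Oakhollow Realty LP → Crosswind Holdings Ltd (R3): 17% × 62% × 34% × 16% = 0.573376% of Highfield Logistics SA.
Chain via Northgate Capital LLC → Harbor Services GmbH → Fairlane Ventures LLC (R3): 54% × 47% × 87% × 51% = 11.261106% of Highfield Logistics SA.
Aggregating (R2): 0.573376% + 11.261106% = 11.834482%.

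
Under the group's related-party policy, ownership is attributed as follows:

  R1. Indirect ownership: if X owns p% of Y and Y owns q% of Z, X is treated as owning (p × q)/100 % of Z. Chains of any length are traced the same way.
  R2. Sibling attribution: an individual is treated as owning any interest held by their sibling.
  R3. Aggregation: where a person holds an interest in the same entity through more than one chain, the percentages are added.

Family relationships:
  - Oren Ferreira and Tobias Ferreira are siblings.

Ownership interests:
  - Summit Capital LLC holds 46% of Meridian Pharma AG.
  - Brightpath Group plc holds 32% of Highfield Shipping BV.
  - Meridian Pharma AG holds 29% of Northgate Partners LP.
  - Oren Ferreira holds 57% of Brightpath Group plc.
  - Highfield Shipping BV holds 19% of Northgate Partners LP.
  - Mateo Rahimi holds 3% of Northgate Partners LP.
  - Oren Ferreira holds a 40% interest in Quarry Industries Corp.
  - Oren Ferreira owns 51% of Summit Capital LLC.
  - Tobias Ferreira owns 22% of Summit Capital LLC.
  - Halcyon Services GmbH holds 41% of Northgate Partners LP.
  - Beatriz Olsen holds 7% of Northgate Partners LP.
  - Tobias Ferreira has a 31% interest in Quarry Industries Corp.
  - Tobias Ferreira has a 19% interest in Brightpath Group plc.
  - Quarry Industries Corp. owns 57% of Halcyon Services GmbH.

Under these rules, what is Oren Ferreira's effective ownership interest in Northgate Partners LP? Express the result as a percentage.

30.9517%

By sibling attribution (R2), Oren Ferreira is treated as also owning Tobias Ferreira's interest in Brightpath Group plc, giving 57% + 19% = 76%.
By sibling attribution (R2), Oren Ferreira is treated as also owning Tobias Ferreira's interest in Summit Capital LLC, giving 51% + 22% = 73%.
By sibling attribution (R2), Oren Ferreira is treated as also owning Tobias Ferreira's interest in Quarry Industries Corp, giving 40% + 31% = 71%.
Chain via Brightpath Group plc → Highfield Shipping BV (R1): 76% × 32% × 19% = 4.6208% of Northgate Partners LP.
Chain via Summit Capital LLC → Meridian Pharma AG (R1): 73% × 46% × 29% = 9.7382% of Northgate Partners LP.
Chain via Quarry Industries Corp. → Halcyon Services GmbH (R1): 71% × 57% × 41% = 16.5927% of Northgate Partners LP.
Aggregating (R3): 4.6208% + 9.7382% + 16.5927% = 30.9517%.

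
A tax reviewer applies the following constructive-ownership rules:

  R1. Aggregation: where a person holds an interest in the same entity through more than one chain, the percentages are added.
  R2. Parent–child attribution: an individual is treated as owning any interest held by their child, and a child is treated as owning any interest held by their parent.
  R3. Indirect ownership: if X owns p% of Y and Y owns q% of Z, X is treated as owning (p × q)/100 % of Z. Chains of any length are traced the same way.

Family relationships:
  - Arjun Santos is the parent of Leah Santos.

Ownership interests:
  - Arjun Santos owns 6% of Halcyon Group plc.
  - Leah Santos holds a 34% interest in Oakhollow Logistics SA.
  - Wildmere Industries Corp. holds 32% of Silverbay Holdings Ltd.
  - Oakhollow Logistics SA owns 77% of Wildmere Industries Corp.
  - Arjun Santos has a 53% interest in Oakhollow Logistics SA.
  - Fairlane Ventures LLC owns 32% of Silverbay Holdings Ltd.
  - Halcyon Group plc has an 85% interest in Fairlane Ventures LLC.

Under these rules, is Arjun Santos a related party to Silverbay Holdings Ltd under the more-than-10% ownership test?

By parent–child attribution (R2), Arjun Santos is treated as also owning Leah Santos's interest in Oakhollow Logistics SA, giving 53% + 34% = 87%.
Chain via Halcyon Group plc → Fairlane Ventures LLC (R3): 6% × 85% × 32% = 1.632% of Silverbay Holdings Ltd.
Chain via Oakhollow Logistics SA → Wildmere Industries Corp. (R3): 87% × 77% × 32% = 21.4368% of Silverbay Holdings Ltd.
Aggregating (R1): 1.632% + 21.4368% = 23.0688%.
23.0688% exceeds the 10% threshold, so Arjun is a related party to Silverbay Holdings Ltd.

Yes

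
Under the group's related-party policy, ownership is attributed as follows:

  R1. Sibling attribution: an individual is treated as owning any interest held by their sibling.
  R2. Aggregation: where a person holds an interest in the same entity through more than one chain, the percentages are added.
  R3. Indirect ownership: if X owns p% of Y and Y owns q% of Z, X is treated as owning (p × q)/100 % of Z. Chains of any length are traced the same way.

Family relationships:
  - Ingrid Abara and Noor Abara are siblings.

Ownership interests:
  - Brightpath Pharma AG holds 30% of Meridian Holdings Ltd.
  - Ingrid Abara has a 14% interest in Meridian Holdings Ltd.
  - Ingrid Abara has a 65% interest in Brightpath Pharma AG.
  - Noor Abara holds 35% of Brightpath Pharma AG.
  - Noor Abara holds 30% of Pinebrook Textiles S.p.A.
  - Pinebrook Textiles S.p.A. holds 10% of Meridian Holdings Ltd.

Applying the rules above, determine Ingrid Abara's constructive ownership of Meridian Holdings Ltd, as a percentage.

47%

By sibling attribution (R1), Ingrid Abara is treated as also owning Noor Abara's interest in Brightpath Pharma AG, giving 65% + 35% = 100%.
By sibling attribution (R1), Ingrid Abara is treated as owning Noor Abara's 30% interest in Pinebrook Textiles S.p.A.
Chain via Brightpath Pharma AG (R3): 100% × 30% = 30% of Meridian Holdings Ltd.
Direct interest in Meridian Holdings Ltd: 14%.
Chain via Pinebrook Textiles S.p.A. (R3): 30% × 10% = 3% of Meridian Holdings Ltd.
Aggregating (R2): 30% + 14% + 3% = 47%.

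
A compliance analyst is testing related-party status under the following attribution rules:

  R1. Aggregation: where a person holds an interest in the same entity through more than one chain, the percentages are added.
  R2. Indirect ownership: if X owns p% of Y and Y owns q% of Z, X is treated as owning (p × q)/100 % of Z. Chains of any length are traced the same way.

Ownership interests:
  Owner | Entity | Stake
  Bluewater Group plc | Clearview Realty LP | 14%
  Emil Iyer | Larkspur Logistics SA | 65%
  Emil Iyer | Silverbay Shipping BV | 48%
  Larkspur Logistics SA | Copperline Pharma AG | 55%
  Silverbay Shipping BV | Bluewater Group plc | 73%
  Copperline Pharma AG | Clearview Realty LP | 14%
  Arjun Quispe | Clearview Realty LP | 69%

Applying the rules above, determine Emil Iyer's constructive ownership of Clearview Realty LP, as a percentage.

Chain via Larkspur Logistics SA → Copperline Pharma AG (R2): 65% × 55% × 14% = 5.005% of Clearview Realty LP.
Chain via Silverbay Shipping BV → Bluewater Group plc (R2): 48% × 73% × 14% = 4.9056% of Clearview Realty LP.
Aggregating (R1): 5.005% + 4.9056% = 9.9106%.

9.9106%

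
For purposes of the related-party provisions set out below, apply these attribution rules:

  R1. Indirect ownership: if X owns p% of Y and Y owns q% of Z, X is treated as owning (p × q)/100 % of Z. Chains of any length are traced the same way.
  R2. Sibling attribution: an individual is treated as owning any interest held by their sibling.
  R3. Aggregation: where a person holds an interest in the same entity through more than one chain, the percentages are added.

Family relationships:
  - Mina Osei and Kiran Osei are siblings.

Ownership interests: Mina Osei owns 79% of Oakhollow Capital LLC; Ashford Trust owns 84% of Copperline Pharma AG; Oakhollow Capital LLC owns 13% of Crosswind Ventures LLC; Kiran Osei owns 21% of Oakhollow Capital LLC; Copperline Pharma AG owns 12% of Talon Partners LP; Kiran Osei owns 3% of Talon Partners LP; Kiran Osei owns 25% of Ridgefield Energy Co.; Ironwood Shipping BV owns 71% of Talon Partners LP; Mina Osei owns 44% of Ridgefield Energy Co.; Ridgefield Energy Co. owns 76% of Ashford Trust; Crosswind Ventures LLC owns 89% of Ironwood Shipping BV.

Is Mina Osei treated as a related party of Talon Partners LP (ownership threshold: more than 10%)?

Yes

By sibling attribution (R2), Mina Osei is treated as also owning Kiran Osei's interest in Ridgefield Energy Co, giving 44% + 25% = 69%.
By sibling attribution (R2), Mina Osei is treated as also owning Kiran Osei's interest in Oakhollow Capital LLC, giving 79% + 21% = 100%.
By sibling attribution (R2), Mina Osei is treated as owning Kiran Osei's 3% interest in Talon Partners LP.
Chain via Ridgefield Energy Co. → Ashford Trust → Copperline Pharma AG (R1): 69% × 76% × 84% × 12% = 5.285952% of Talon Partners LP.
Chain via Oakhollow Capital LLC → Crosswind Ventures LLC → Ironwood Shipping BV (R1): 100% × 13% × 89% × 71% = 8.2147% of Talon Partners LP.
Direct interest in Talon Partners LP: 3%.
Aggregating (R3): 5.285952% + 8.2147% + 3% = 16.500652%.
16.500652% exceeds the 10% threshold, so Mina is a related party to Talon Partners LP.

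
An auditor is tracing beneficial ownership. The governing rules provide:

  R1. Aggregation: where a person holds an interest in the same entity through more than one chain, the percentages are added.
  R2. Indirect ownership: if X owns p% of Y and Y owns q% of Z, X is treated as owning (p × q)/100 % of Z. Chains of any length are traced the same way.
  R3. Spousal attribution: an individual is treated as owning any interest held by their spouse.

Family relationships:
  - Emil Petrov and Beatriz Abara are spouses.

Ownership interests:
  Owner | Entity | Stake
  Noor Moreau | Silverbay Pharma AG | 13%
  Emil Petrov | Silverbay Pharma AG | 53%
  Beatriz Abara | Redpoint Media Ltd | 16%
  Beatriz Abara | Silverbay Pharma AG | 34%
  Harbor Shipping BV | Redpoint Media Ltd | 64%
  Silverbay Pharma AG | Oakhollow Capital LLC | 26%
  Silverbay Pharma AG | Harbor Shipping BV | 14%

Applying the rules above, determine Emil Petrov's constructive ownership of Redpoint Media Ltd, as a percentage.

By spousal attribution (R3), Emil Petrov is treated as also owning Beatriz Abara's interest in Silverbay Pharma AG, giving 53% + 34% = 87%.
By spousal attribution (R3), Emil Petrov is treated as owning Beatriz Abara's 16% interest in Redpoint Media Ltd.
Chain via Silverbay Pharma AG → Harbor Shipping BV (R2): 87% × 14% × 64% = 7.7952% of Redpoint Media Ltd.
Direct interest in Redpoint Media Ltd: 16%.
Aggregating (R1): 7.7952% + 16% = 23.7952%.

23.7952%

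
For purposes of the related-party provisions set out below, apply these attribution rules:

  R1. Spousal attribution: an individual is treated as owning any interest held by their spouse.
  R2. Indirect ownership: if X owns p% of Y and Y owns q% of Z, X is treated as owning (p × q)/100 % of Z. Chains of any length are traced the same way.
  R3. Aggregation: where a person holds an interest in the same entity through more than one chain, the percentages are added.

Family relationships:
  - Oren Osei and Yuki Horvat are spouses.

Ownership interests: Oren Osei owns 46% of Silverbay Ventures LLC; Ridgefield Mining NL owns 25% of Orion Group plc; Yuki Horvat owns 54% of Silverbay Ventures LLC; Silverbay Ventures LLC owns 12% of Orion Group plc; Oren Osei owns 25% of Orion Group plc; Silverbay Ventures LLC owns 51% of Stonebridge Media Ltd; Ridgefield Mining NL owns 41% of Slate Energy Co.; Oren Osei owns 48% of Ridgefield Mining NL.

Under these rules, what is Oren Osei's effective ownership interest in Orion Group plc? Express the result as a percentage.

49%

By spousal attribution (R1), Oren Osei is treated as also owning Yuki Horvat's interest in Silverbay Ventures LLC, giving 46% + 54% = 100%.
Chain via Ridgefield Mining NL (R2): 48% × 25% = 12% of Orion Group plc.
Chain via Silverbay Ventures LLC (R2): 100% × 12% = 12% of Orion Group plc.
Direct interest in Orion Group plc: 25%.
Aggregating (R3): 12% + 12% + 25% = 49%.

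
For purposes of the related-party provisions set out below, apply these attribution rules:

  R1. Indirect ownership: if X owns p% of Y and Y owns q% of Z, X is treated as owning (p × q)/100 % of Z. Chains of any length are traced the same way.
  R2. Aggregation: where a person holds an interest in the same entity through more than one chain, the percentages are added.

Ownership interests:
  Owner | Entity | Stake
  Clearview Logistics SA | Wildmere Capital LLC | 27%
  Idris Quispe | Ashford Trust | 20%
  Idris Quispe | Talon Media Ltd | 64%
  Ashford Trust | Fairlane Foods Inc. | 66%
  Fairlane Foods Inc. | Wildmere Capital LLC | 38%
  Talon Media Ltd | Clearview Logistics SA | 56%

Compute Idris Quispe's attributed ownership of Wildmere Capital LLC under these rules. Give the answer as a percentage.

14.6928%

Chain via Talon Media Ltd → Clearview Logistics SA (R1): 64% × 56% × 27% = 9.6768% of Wildmere Capital LLC.
Chain via Ashford Trust → Fairlane Foods Inc. (R1): 20% × 66% × 38% = 5.016% of Wildmere Capital LLC.
Aggregating (R2): 9.6768% + 5.016% = 14.6928%.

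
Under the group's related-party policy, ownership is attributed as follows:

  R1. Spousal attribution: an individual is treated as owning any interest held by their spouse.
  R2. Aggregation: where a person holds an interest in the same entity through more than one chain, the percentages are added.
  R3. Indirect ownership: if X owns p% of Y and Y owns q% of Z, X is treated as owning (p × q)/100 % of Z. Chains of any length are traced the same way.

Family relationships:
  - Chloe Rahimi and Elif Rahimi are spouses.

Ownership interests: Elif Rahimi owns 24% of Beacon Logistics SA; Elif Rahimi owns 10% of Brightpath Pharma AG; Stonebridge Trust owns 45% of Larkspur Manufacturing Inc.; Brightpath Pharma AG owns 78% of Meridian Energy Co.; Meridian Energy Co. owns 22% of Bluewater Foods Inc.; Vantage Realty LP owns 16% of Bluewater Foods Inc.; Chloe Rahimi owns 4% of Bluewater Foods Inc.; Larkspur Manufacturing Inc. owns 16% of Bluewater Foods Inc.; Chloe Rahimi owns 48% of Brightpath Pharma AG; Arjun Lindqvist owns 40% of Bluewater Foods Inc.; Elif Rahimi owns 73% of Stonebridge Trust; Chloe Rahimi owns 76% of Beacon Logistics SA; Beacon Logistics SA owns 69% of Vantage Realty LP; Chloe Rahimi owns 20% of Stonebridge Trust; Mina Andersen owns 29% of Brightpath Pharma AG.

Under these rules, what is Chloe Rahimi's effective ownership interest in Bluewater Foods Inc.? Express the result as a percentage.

By spousal attribution (R1), Chloe Rahimi is treated as also owning Elif Rahimi's interest in Stonebridge Trust, giving 20% + 73% = 93%.
By spousal attribution (R1), Chloe Rahimi is treated as also owning Elif Rahimi's interest in Beacon Logistics SA, giving 76% + 24% = 100%.
By spousal attribution (R1), Chloe Rahimi is treated as also owning Elif Rahimi's interest in Brightpath Pharma AG, giving 48% + 10% = 58%.
Chain via Stonebridge Trust → Larkspur Manufacturing Inc. (R3): 93% × 45% × 16% = 6.696% of Bluewater Foods Inc.
Chain via Beacon Logistics SA → Vantage Realty LP (R3): 100% × 69% × 16% = 11.04% of Bluewater Foods Inc.
Chain via Brightpath Pharma AG → Meridian Energy Co. (R3): 58% × 78% × 22% = 9.9528% of Bluewater Foods Inc.
Direct interest in Bluewater Foods Inc: 4%.
Aggregating (R2): 6.696% + 11.04% + 9.9528% + 4% = 31.6888%.

31.6888%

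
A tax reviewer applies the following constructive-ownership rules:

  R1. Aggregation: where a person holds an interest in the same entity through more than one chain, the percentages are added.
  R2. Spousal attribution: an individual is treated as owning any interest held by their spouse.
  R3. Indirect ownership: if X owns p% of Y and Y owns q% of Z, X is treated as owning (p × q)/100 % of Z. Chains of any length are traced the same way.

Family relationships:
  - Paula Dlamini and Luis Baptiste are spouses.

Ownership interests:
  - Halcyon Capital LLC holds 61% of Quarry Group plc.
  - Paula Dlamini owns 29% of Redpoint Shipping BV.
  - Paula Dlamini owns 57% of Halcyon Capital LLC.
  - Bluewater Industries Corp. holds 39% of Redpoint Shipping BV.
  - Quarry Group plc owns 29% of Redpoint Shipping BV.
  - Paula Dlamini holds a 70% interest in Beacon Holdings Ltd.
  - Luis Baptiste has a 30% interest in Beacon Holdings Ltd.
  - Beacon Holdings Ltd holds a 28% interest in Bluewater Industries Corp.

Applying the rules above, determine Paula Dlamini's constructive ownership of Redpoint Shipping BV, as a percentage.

By spousal attribution (R2), Paula Dlamini is treated as also owning Luis Baptiste's interest in Beacon Holdings Ltd, giving 70% + 30% = 100%.
Chain via Beacon Holdings Ltd → Bluewater Industries Corp. (R3): 100% × 28% × 39% = 10.92% of Redpoint Shipping BV.
Chain via Halcyon Capital LLC → Quarry Group plc (R3): 57% × 61% × 29% = 10.0833% of Redpoint Shipping BV.
Direct interest in Redpoint Shipping BV: 29%.
Aggregating (R1): 10.92% + 10.0833% + 29% = 50.0033%.

50.0033%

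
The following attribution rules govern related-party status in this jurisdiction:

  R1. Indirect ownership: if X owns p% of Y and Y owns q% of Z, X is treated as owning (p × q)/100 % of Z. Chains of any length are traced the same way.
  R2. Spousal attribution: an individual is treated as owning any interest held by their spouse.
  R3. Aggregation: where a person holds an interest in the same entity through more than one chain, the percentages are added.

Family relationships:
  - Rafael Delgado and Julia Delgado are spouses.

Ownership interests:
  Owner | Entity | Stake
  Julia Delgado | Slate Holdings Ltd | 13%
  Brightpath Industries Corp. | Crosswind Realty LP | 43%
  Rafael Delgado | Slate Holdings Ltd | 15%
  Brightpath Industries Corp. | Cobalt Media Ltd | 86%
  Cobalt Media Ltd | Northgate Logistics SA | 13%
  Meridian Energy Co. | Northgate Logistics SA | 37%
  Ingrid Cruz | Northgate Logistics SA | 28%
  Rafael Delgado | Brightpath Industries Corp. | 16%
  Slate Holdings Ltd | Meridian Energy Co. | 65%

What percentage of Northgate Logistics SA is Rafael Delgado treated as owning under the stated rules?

By spousal attribution (R2), Rafael Delgado is treated as also owning Julia Delgado's interest in Slate Holdings Ltd, giving 15% + 13% = 28%.
Chain via Slate Holdings Ltd → Meridian Energy Co. (R1): 28% × 65% × 37% = 6.734% of Northgate Logistics SA.
Chain via Brightpath Industries Corp. → Cobalt Media Ltd (R1): 16% × 86% × 13% = 1.7888% of Northgate Logistics SA.
Aggregating (R3): 6.734% + 1.7888% = 8.5228%.

8.5228%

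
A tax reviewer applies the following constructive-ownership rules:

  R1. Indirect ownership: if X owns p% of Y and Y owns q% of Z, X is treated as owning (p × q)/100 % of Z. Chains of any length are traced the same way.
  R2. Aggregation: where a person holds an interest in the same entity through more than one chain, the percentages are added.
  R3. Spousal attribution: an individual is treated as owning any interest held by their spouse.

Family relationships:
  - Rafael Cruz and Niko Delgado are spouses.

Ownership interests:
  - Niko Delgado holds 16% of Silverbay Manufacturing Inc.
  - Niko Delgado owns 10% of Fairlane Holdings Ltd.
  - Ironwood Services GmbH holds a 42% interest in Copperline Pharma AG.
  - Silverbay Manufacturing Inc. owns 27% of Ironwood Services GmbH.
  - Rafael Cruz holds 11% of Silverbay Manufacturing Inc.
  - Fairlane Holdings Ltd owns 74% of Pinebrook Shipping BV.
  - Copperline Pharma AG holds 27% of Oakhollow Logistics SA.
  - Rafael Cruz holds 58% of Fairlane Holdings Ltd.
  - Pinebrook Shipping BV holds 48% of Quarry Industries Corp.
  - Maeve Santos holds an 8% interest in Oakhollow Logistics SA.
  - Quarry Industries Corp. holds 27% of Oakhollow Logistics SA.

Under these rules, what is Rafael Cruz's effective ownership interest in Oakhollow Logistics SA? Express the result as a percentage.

7.348158%

By spousal attribution (R3), Rafael Cruz is treated as also owning Niko Delgado's interest in Fairlane Holdings Ltd, giving 58% + 10% = 68%.
By spousal attribution (R3), Rafael Cruz is treated as also owning Niko Delgado's interest in Silverbay Manufacturing Inc, giving 11% + 16% = 27%.
Chain via Fairlane Holdings Ltd → Pinebrook Shipping BV → Quarry Industries Corp. (R1): 68% × 74% × 48% × 27% = 6.521472% of Oakhollow Logistics SA.
Chain via Silverbay Manufacturing Inc. → Ironwood Services GmbH → Copperline Pharma AG (R1): 27% × 27% × 42% × 27% = 0.826686% of Oakhollow Logistics SA.
Aggregating (R2): 6.521472% + 0.826686% = 7.348158%.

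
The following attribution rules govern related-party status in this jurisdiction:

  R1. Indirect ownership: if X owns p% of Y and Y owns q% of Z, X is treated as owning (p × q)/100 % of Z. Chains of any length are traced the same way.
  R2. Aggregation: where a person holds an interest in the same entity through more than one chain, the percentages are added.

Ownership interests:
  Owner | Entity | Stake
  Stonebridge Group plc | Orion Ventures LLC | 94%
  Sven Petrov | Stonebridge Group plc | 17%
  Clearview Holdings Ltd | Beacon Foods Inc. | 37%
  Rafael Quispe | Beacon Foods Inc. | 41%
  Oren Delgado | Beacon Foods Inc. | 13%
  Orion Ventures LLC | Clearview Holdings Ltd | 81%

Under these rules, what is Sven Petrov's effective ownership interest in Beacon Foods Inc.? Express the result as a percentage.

Chain via Stonebridge Group plc → Orion Ventures LLC → Clearview Holdings Ltd (R1): 17% × 94% × 81% × 37% = 4.789206% of Beacon Foods Inc.

4.789206%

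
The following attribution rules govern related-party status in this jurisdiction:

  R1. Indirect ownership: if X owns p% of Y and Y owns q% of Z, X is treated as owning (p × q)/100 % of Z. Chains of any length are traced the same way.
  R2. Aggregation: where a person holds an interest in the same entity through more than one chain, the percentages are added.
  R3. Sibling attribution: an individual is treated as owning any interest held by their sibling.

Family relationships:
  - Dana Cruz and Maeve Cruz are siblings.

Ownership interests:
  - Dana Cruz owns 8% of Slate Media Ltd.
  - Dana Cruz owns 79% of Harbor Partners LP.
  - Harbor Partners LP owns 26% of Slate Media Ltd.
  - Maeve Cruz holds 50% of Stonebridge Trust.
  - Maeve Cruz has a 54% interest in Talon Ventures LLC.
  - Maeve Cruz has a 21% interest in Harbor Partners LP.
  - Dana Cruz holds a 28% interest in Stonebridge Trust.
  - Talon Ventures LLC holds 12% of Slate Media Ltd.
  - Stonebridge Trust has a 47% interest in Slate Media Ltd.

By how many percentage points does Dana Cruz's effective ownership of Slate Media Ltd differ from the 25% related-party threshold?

52.14

By sibling attribution (R3), Dana Cruz is treated as also owning Maeve Cruz's interest in Stonebridge Trust, giving 28% + 50% = 78%.
By sibling attribution (R3), Dana Cruz is treated as also owning Maeve Cruz's interest in Harbor Partners LP, giving 79% + 21% = 100%.
By sibling attribution (R3), Dana Cruz is treated as owning Maeve Cruz's 54% interest in Talon Ventures LLC.
Chain via Stonebridge Trust (R1): 78% × 47% = 36.66% of Slate Media Ltd.
Chain via Harbor Partners LP (R1): 100% × 26% = 26% of Slate Media Ltd.
Direct interest in Slate Media Ltd: 8%.
Chain via Talon Ventures LLC (R1): 54% × 12% = 6.48% of Slate Media Ltd.
Aggregating (R2): 36.66% + 26% + 8% + 6.48% = 77.14%.
77.14% exceeds the 25% threshold by 52.14 percentage points.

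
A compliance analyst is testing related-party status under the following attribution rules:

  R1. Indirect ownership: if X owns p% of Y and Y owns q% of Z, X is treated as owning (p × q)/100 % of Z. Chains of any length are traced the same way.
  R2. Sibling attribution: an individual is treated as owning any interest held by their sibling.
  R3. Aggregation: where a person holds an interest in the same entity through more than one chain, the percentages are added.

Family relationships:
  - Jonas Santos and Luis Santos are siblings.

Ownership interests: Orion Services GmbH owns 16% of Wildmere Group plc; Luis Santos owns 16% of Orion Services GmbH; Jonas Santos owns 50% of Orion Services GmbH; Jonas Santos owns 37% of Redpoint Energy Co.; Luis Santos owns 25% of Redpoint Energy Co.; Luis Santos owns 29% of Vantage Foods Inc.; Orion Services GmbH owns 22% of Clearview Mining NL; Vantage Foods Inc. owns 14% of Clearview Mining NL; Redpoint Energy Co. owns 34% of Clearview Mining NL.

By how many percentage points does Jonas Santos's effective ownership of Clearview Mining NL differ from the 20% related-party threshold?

19.66

By sibling attribution (R2), Jonas Santos is treated as also owning Luis Santos's interest in Orion Services GmbH, giving 50% + 16% = 66%.
By sibling attribution (R2), Jonas Santos is treated as also owning Luis Santos's interest in Redpoint Energy Co, giving 37% + 25% = 62%.
By sibling attribution (R2), Jonas Santos is treated as owning Luis Santos's 29% interest in Vantage Foods Inc.
Chain via Orion Services GmbH (R1): 66% × 22% = 14.52% of Clearview Mining NL.
Chain via Redpoint Energy Co. (R1): 62% × 34% = 21.08% of Clearview Mining NL.
Chain via Vantage Foods Inc. (R1): 29% × 14% = 4.06% of Clearview Mining NL.
Aggregating (R3): 14.52% + 21.08% + 4.06% = 39.66%.
39.66% exceeds the 20% threshold by 19.66 percentage points.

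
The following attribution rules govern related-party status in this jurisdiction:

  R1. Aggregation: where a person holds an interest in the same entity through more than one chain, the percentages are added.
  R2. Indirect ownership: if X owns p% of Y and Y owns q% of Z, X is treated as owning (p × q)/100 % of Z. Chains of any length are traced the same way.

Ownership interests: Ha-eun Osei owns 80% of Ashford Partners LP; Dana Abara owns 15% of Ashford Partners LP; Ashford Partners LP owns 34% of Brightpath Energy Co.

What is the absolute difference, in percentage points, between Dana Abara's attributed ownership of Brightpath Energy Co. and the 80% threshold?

Chain via Ashford Partners LP (R2): 15% × 34% = 5.1% of Brightpath Energy Co.
5.1% falls short of the 80% threshold by 74.9 percentage points.

74.9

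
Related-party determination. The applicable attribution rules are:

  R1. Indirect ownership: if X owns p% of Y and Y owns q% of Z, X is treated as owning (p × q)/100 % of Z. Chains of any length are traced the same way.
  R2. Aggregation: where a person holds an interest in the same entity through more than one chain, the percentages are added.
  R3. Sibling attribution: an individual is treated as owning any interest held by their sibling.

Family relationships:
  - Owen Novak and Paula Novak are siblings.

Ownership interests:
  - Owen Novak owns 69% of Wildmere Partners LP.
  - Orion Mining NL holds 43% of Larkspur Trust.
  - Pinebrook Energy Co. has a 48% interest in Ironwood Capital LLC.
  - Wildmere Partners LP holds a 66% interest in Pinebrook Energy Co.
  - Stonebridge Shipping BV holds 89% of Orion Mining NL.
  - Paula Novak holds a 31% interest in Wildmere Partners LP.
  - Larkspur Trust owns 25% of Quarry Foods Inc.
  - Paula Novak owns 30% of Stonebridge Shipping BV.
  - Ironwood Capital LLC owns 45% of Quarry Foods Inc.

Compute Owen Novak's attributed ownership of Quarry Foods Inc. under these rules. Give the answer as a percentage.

By sibling attribution (R3), Owen Novak is treated as also owning Paula Novak's interest in Wildmere Partners LP, giving 69% + 31% = 100%.
By sibling attribution (R3), Owen Novak is treated as owning Paula Novak's 30% interest in Stonebridge Shipping BV.
Chain via Wildmere Partners LP → Pinebrook Energy Co. → Ironwood Capital LLC (R1): 100% × 66% × 48% × 45% = 14.256% of Quarry Foods Inc.
Chain via Stonebridge Shipping BV → Orion Mining NL → Larkspur Trust (R1): 30% × 89% × 43% × 25% = 2.87025% of Quarry Foods Inc.
Aggregating (R2): 14.256% + 2.87025% = 17.12625%.

17.12625%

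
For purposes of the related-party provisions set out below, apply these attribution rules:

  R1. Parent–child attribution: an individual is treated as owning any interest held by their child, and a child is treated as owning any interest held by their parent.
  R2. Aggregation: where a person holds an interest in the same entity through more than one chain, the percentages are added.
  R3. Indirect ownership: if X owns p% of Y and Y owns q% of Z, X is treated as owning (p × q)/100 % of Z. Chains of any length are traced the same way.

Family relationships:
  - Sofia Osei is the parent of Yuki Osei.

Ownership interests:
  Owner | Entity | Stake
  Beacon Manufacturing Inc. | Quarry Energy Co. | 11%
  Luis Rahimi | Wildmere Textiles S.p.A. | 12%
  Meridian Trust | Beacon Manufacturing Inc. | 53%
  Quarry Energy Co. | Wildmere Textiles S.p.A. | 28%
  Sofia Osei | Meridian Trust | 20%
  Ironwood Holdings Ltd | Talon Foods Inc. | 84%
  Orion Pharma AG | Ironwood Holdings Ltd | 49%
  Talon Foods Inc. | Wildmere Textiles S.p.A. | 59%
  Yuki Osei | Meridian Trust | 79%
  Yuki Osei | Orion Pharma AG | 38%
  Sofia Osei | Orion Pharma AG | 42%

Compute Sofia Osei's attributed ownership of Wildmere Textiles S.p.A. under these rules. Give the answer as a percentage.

21.043596%

By parent–child attribution (R1), Sofia Osei is treated as also owning Yuki Osei's interest in Orion Pharma AG, giving 42% + 38% = 80%.
By parent–child attribution (R1), Sofia Osei is treated as also owning Yuki Osei's interest in Meridian Trust, giving 20% + 79% = 99%.
Chain via Orion Pharma AG → Ironwood Holdings Ltd → Talon Foods Inc. (R3): 80% × 49% × 84% × 59% = 19.42752% of Wildmere Textiles S.p.A.
Chain via Meridian Trust → Beacon Manufacturing Inc. → Quarry Energy Co. (R3): 99% × 53% × 11% × 28% = 1.616076% of Wildmere Textiles S.p.A.
Aggregating (R2): 19.42752% + 1.616076% = 21.043596%.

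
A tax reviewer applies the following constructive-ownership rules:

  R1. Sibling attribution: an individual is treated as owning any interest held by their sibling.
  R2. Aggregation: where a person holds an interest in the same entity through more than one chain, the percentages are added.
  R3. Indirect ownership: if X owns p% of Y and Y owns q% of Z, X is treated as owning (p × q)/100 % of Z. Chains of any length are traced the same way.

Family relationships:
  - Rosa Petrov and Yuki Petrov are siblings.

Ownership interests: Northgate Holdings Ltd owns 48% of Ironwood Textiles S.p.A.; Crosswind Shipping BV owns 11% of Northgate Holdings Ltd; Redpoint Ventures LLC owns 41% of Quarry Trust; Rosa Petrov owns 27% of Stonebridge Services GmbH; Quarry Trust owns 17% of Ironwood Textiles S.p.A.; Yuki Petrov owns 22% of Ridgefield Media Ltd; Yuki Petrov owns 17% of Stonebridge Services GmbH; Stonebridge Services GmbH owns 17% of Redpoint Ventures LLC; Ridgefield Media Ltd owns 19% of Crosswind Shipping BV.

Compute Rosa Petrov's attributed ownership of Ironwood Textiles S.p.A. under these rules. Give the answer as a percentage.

By sibling attribution (R1), Rosa Petrov is treated as also owning Yuki Petrov's interest in Stonebridge Services GmbH, giving 27% + 17% = 44%.
By sibling attribution (R1), Rosa Petrov is treated as owning Yuki Petrov's 22% interest in Ridgefield Media Ltd.
Chain via Stonebridge Services GmbH → Redpoint Ventures LLC → Quarry Trust (R3): 44% × 17% × 41% × 17% = 0.521356% of Ironwood Textiles S.p.A.
Chain via Ridgefield Media Ltd → Crosswind Shipping BV → Northgate Holdings Ltd (R3): 22% × 19% × 11% × 48% = 0.220704% of Ironwood Textiles S.p.A.
Aggregating (R2): 0.521356% + 0.220704% = 0.74206%.

0.74206%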